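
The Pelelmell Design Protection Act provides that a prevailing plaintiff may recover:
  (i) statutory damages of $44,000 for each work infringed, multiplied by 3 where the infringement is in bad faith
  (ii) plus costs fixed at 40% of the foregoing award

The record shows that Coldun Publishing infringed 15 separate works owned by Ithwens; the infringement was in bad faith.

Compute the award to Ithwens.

Statutory damages: 15 × $44,000 = $660,000
Trebled: 3 × $660,000 = $1,980,000
Costs: 40% of $1,980,000 = $792,000
Award plus costs: $1,980,000 + $792,000 = $2,772,000

$2,772,000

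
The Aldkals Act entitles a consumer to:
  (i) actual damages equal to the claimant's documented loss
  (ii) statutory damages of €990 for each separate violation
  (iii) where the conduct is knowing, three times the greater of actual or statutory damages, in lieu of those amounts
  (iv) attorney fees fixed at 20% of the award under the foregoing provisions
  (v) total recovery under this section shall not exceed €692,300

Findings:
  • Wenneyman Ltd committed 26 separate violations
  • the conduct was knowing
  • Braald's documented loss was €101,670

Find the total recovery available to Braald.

Statutory damages: 26 × €990 = €25,740
Greater of actual damages (€101,670) or statutory damages (€25,740): €101,670
Trebled: 3 × €101,670 = €305,010
Attorney fees: 20% of €305,010 = €61,002
Total before cap: €305,010 + €61,002 = €366,012
Cap at €692,300: €366,012 is within the cap, no reduction.

€366,012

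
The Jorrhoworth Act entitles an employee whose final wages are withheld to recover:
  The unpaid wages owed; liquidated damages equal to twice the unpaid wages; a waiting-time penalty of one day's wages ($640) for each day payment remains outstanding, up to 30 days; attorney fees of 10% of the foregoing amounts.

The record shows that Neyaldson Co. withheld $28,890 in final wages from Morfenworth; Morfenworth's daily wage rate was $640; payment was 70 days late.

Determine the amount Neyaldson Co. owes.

Doubled: 2 × $28,890 = $57,780
Penalty days: min(70, 30) = 30
Waiting-time penalty: 30 × $640 = $19,200
Subtotal: $28,890 + $57,780 + $19,200 = $105,870
Attorney fees: 10% of $105,870 = $10,587
Total award: $105,870 + $10,587 = $116,457

Total award: $116,457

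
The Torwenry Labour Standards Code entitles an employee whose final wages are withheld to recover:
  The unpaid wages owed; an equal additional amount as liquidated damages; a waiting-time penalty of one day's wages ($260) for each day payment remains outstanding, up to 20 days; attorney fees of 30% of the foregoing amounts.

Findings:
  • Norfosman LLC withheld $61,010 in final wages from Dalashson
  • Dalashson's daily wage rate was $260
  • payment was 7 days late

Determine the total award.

$160,992

Liquidated damages (equal amount): $61,010
Penalty days: min(7, 20) = 7
Waiting-time penalty: 7 × $260 = $1,820
Subtotal: $61,010 + $61,010 + $1,820 = $123,840
Attorney fees: 30% of $123,840 = $37,152
Total award: $123,840 + $37,152 = $160,992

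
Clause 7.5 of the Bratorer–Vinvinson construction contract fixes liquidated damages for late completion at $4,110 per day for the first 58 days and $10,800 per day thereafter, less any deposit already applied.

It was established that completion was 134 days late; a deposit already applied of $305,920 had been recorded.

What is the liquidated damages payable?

First 58 days: 58 × $4,110 = $238,380
Remaining days: (134 − 58) × $10,800 = $820,800
Accrued per-day damages: $238,380 + $820,800 = $1,059,180
Less deposit already applied: $1,059,180 − $305,920 = $753,260

$753,260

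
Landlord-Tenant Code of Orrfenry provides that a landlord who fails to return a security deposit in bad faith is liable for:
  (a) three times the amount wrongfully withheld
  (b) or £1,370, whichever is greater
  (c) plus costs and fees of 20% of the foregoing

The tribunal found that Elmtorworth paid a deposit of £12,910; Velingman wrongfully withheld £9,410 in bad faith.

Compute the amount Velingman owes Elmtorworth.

Trebled: 3 × £9,410 = £28,230
Minimum £1,370: £28,230 meets the minimum, no increase.
Costs and fees: 20% of £28,230 = £5,646
Total recovery: £28,230 + £5,646 = £33,876

Recovery: £33,876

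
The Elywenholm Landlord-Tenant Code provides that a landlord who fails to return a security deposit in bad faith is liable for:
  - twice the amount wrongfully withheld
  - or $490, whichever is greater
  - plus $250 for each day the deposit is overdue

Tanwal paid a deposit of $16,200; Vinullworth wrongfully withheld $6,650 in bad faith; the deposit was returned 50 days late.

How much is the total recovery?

Doubled: 2 × $6,650 = $13,300
Minimum $490: $13,300 meets the minimum, no increase.
Late-return penalty: 50 × $250 = $12,500
Damages plus late penalty: $13,300 + $12,500 = $25,800

$25,800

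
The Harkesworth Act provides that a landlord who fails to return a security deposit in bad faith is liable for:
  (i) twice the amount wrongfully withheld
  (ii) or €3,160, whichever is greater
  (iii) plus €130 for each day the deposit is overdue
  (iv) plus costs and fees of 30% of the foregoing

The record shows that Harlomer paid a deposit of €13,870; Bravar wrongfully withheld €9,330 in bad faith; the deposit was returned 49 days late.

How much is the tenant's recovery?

€32,539

Doubled: 2 × €9,330 = €18,660
Minimum €3,160: €18,660 meets the minimum, no increase.
Late-return penalty: 49 × €130 = €6,370
Damages plus late penalty: €18,660 + €6,370 = €25,030
Costs and fees: 30% of €25,030 = €7,509
Total recovery: €25,030 + €7,509 = €32,539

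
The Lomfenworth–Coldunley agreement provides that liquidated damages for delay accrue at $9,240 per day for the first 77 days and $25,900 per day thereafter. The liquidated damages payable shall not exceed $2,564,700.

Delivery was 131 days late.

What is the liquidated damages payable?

$2,110,080

First 77 days: 77 × $9,240 = $711,480
Remaining days: (131 − 77) × $25,900 = $1,398,600
Accrued per-day damages: $711,480 + $1,398,600 = $2,110,080
Cap at $2,564,700: $2,110,080 is within the cap, no reduction.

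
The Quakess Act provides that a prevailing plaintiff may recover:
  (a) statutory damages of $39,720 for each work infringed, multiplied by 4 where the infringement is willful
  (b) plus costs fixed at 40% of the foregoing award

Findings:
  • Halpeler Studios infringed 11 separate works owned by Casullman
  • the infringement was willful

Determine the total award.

Statutory damages: 11 × $39,720 = $436,920
Multiplied by 4: 4 × $436,920 = $1,747,680
Costs: 40% of $1,747,680 = $699,072
Award plus costs: $1,747,680 + $699,072 = $2,446,752

Award: $2,446,752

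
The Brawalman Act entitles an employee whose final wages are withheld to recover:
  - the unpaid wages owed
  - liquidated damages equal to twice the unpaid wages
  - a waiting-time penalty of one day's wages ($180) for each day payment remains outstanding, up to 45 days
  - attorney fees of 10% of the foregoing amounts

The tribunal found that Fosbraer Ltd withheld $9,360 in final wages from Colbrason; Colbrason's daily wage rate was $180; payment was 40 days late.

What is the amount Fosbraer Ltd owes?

Total award: $38,808

Doubled: 2 × $9,360 = $18,720
Penalty days: min(40, 45) = 40
Waiting-time penalty: 40 × $180 = $7,200
Subtotal: $9,360 + $18,720 + $7,200 = $35,280
Attorney fees: 10% of $35,280 = $3,528
Total award: $35,280 + $3,528 = $38,808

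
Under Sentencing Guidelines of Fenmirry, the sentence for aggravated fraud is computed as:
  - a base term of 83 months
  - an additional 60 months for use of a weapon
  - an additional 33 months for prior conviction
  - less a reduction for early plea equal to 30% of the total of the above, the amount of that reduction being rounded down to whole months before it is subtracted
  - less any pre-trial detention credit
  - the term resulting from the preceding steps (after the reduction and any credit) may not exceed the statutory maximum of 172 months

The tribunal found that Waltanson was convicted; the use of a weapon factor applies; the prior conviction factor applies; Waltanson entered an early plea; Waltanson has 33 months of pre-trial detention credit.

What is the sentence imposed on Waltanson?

Use of a weapon enhancement: +60 months
Prior conviction enhancement: +33 months
Adjusted term: 83 months + 60 months + 33 months = 176 months
Early plea reduction: 30% of 176 months = 52 months (rounded down)
After reduction: 176 − 52 = 124 months
Less pre-trial detention credit: 124 months − 33 months = 91 months
Cap at 172 months: 91 months is within the cap, no reduction.

91 months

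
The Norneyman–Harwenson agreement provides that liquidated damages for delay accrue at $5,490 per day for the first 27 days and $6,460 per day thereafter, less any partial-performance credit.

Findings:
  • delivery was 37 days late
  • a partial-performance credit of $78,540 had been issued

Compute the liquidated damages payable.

$134,290

First 27 days: 27 × $5,490 = $148,230
Remaining days: (37 − 27) × $6,460 = $64,600
Accrued per-day damages: $148,230 + $64,600 = $212,830
Less partial-performance credit: $212,830 − $78,540 = $134,290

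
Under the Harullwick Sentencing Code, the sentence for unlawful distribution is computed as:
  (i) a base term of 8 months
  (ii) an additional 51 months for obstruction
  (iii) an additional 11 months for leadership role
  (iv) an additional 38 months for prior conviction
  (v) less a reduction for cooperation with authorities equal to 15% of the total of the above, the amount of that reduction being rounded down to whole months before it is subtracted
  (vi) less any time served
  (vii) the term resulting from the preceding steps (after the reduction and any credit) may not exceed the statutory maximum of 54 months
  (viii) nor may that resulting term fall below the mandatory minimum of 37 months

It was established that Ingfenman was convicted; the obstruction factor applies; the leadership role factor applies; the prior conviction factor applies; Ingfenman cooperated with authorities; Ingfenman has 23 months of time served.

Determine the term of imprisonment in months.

54 months

Obstruction enhancement: +51 months
Leadership role enhancement: +11 months
Prior conviction enhancement: +38 months
Adjusted term: 8 months + 51 months + 11 months + 38 months = 108 months
Cooperation with authorities reduction: 15% of 108 months = 16 months (rounded down)
After reduction: 108 − 16 = 92 months
Less time served: 92 months − 23 months = 69 months
Cap at 54 months: 69 months exceeds the cap → 54 months
Minimum 37 months: 54 months meets the minimum, no increase.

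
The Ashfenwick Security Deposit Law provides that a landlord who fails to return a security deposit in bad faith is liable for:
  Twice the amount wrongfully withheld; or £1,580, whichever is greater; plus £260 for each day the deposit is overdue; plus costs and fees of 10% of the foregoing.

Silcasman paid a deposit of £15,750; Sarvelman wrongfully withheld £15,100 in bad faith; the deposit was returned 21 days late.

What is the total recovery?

£39,226

Doubled: 2 × £15,100 = £30,200
Minimum £1,580: £30,200 meets the minimum, no increase.
Late-return penalty: 21 × £260 = £5,460
Damages plus late penalty: £30,200 + £5,460 = £35,660
Costs and fees: 10% of £35,660 = £3,566
Total recovery: £35,660 + £3,566 = £39,226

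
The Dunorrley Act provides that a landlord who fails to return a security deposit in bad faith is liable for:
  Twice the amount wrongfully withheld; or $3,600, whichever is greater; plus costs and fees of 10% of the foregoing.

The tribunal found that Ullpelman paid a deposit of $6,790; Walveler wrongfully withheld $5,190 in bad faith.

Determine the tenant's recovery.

Recovery: $11,418

Doubled: 2 × $5,190 = $10,380
Minimum $3,600: $10,380 meets the minimum, no increase.
Costs and fees: 10% of $10,380 = $1,038
Total recovery: $10,380 + $1,038 = $11,418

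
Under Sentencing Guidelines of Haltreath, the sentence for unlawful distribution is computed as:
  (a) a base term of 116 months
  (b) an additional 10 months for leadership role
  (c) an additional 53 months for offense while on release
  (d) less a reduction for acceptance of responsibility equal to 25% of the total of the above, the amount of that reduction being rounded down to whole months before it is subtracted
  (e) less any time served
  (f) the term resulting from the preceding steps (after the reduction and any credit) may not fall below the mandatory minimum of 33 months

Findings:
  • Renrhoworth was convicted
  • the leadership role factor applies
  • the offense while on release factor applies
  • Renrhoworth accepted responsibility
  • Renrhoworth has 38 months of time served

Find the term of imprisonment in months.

97 months

Leadership role enhancement: +10 months
Offense while on release enhancement: +53 months
Adjusted term: 116 months + 10 months + 53 months = 179 months
Acceptance of responsibility reduction: 25% of 179 months = 44 months (rounded down)
After reduction: 179 − 44 = 135 months
Less time served: 135 months − 38 months = 97 months
Minimum 33 months: 97 months meets the minimum, no increase.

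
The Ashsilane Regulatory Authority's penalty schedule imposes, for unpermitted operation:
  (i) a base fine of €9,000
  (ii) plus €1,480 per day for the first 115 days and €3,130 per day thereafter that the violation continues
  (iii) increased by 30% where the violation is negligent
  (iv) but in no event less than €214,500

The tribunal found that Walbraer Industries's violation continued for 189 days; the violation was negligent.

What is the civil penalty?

€534,066

First 115 days: 115 × €1,480 = €170,200
Remaining days: (189 − 115) × €3,130 = €231,620
Per-day component: €170,200 + €231,620 = €401,820
Base plus per-day: €9,000 + €401,820 = €410,820
Enhancement: 30% of €410,820 = €123,246
Enhanced fine: €410,820 + €123,246 = €534,066
Minimum €214,500: €534,066 meets the minimum, no increase.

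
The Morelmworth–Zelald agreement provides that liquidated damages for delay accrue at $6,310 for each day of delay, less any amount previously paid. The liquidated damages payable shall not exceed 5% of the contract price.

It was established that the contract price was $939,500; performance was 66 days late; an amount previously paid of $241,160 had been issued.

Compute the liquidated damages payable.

Per-day damages: 66 × $6,310 = $416,460
Less amount previously paid: $416,460 − $241,160 = $175,300
Cap: 5% of $939,500 = $46,975
Cap at $46,975: $175,300 exceeds the cap → $46,975

$46,975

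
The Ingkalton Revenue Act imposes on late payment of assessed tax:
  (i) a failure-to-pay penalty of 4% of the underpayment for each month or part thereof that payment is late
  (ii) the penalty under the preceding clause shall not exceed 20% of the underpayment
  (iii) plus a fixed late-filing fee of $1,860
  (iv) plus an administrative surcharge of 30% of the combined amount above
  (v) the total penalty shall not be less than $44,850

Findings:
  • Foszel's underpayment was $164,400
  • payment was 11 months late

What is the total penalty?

Penalty: $45,162

Accrued rate: 4% × 11 = 44%, capped at 20% → 20%
Failure-to-pay penalty: 20% of $164,400 = $32,880
Penalty before surcharge: $32,880 + $1,860 = $34,740
Administrative surcharge: 30% of $34,740 = $10,422
Total penalty: $34,740 + $10,422 = $45,162
Minimum $44,850: $45,162 meets the minimum, no increase.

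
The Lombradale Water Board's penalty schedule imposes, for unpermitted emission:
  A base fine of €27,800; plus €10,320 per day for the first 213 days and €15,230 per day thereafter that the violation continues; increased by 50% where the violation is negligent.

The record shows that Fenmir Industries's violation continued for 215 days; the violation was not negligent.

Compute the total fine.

First 213 days: 213 × €10,320 = €2,198,160
Remaining days: (215 − 213) × €15,230 = €30,460
Per-day component: €2,198,160 + €30,460 = €2,228,620
Base plus per-day: €27,800 + €2,228,620 = €2,256,420
The violation was not negligent: no 50% increase.

€2,256,420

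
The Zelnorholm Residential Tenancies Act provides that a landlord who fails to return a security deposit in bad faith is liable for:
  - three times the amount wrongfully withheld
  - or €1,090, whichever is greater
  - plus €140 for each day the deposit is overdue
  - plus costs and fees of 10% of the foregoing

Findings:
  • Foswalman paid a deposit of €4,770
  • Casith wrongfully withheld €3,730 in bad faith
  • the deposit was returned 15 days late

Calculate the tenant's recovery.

€14,619

Trebled: 3 × €3,730 = €11,190
Minimum €1,090: €11,190 meets the minimum, no increase.
Late-return penalty: 15 × €140 = €2,100
Damages plus late penalty: €11,190 + €2,100 = €13,290
Costs and fees: 10% of €13,290 = €1,329
Total recovery: €13,290 + €1,329 = €14,619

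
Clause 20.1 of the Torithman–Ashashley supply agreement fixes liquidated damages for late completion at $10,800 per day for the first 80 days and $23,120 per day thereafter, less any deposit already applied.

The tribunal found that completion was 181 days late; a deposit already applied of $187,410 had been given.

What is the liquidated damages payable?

First 80 days: 80 × $10,800 = $864,000
Remaining days: (181 − 80) × $23,120 = $2,335,120
Accrued per-day damages: $864,000 + $2,335,120 = $3,199,120
Less deposit already applied: $3,199,120 − $187,410 = $3,011,710

$3,011,710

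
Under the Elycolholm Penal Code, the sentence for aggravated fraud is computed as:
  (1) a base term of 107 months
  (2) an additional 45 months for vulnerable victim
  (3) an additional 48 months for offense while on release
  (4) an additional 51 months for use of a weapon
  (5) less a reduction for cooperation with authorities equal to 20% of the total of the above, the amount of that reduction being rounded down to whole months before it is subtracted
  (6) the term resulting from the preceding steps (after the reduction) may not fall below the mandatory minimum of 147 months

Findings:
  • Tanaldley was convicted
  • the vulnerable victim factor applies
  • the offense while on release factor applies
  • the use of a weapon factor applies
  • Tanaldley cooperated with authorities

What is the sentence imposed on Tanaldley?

Vulnerable victim enhancement: +45 months
Offense while on release enhancement: +48 months
Use of a weapon enhancement: +51 months
Adjusted term: 107 months + 45 months + 48 months + 51 months = 251 months
Cooperation with authorities reduction: 20% of 251 months = 50 months (rounded down)
After reduction: 251 − 50 = 201 months
Minimum 147 months: 201 months meets the minimum, no increase.

201 months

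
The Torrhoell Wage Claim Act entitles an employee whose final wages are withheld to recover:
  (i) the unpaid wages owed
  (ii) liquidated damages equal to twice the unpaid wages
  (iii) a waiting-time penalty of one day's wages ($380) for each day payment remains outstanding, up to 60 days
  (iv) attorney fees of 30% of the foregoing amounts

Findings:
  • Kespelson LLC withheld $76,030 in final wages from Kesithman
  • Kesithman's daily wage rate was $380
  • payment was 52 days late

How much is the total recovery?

$322,205

Doubled: 2 × $76,030 = $152,060
Penalty days: min(52, 60) = 52
Waiting-time penalty: 52 × $380 = $19,760
Subtotal: $76,030 + $152,060 + $19,760 = $247,850
Attorney fees: 30% of $247,850 = $74,355
Total award: $247,850 + $74,355 = $322,205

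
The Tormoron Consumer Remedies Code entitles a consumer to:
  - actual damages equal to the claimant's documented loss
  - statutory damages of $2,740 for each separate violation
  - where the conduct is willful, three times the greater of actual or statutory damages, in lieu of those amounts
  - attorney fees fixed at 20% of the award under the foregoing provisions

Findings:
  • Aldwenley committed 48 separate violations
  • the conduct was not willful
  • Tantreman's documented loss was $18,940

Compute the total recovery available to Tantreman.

Statutory damages: 48 × $2,740 = $131,520
Conduct not willful: the in-lieu enhancement does not apply.
Actual plus statutory damages: $18,940 + $131,520 = $150,460
Attorney fees: 20% of $150,460 = $30,092
Total recovery: $150,460 + $30,092 = $180,552

$180,552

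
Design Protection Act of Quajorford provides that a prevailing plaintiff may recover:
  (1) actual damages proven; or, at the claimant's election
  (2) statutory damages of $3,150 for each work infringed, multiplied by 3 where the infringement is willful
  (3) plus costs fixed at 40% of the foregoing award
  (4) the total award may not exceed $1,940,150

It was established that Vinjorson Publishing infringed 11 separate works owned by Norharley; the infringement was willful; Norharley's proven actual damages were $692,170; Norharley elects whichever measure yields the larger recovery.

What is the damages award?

Statutory damages: 11 × $3,150 = $34,650
Trebled: 3 × $34,650 = $103,950
Greater of actual damages ($692,170) or enhanced statutory damages ($103,950): $692,170
Costs: 40% of $692,170 = $276,868
Award plus costs: $692,170 + $276,868 = $969,038
Cap at $1,940,150: $969,038 is within the cap, no reduction.

$969,038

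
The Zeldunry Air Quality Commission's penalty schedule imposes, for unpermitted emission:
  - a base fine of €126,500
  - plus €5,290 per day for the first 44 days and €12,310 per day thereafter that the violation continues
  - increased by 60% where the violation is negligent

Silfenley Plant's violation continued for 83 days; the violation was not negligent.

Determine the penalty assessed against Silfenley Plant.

Civil penalty: €839,350

First 44 days: 44 × €5,290 = €232,760
Remaining days: (83 − 44) × €12,310 = €480,090
Per-day component: €232,760 + €480,090 = €712,850
Base plus per-day: €126,500 + €712,850 = €839,350
The violation was not negligent: no 60% increase.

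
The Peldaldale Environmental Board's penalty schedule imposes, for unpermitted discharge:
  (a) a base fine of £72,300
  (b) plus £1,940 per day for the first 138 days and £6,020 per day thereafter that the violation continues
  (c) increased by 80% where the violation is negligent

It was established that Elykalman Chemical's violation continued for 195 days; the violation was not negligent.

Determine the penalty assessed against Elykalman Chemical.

First 138 days: 138 × £1,940 = £267,720
Remaining days: (195 − 138) × £6,020 = £343,140
Per-day component: £267,720 + £343,140 = £610,860
Base plus per-day: £72,300 + £610,860 = £683,160
The violation was not negligent: no 80% increase.

£683,160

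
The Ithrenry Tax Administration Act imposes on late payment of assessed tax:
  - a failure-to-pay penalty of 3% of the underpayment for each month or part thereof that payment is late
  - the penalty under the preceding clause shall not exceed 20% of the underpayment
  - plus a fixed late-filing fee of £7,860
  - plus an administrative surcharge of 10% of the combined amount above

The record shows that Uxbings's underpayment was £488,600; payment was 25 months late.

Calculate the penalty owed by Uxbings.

£116,138

Accrued rate: 3% × 25 = 75%, capped at 20% → 20%
Failure-to-pay penalty: 20% of £488,600 = £97,720
Penalty before surcharge: £97,720 + £7,860 = £105,580
Administrative surcharge: 10% of £105,580 = £10,558
Total penalty: £105,580 + £10,558 = £116,138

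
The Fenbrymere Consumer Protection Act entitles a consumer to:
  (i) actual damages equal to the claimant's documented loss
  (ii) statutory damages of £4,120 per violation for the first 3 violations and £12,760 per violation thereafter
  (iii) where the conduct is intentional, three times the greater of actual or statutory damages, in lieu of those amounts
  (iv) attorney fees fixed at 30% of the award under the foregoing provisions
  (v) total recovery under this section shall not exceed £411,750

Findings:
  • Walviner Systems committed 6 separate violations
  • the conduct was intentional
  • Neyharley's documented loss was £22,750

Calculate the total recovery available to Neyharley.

£197,496

First 3 violations: 3 × £4,120 = £12,360
Remaining violations: (6 − 3) × £12,760 = £38,280
Statutory damages: £12,360 + £38,280 = £50,640
Greater of actual damages (£22,750) or statutory damages (£50,640): £50,640
Trebled: 3 × £50,640 = £151,920
Attorney fees: 30% of £151,920 = £45,576
Total before cap: £151,920 + £45,576 = £197,496
Cap at £411,750: £197,496 is within the cap, no reduction.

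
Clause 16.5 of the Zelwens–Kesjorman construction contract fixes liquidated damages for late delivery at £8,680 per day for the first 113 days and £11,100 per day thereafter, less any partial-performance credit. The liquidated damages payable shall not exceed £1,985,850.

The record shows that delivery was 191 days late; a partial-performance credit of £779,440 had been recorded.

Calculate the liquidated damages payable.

First 113 days: 113 × £8,680 = £980,840
Remaining days: (191 − 113) × £11,100 = £865,800
Accrued per-day damages: £980,840 + £865,800 = £1,846,640
Less partial-performance credit: £1,846,640 − £779,440 = £1,067,200
Cap at £1,985,850: £1,067,200 is within the cap, no reduction.

Liquidated damages: £1,067,200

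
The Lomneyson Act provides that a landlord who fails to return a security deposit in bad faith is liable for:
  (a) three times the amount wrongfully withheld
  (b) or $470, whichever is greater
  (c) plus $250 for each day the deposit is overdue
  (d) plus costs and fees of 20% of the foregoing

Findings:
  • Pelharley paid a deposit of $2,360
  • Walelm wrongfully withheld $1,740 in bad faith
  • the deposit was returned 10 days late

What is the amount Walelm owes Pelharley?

Trebled: 3 × $1,740 = $5,220
Minimum $470: $5,220 meets the minimum, no increase.
Late-return penalty: 10 × $250 = $2,500
Damages plus late penalty: $5,220 + $2,500 = $7,720
Costs and fees: 20% of $7,720 = $1,544
Total recovery: $7,720 + $1,544 = $9,264

Recovery: $9,264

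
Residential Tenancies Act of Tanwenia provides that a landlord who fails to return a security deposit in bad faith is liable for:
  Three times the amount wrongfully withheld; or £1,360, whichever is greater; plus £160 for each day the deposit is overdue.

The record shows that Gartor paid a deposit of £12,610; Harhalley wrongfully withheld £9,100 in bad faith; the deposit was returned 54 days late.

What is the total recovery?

Trebled: 3 × £9,100 = £27,300
Minimum £1,360: £27,300 meets the minimum, no increase.
Late-return penalty: 54 × £160 = £8,640
Damages plus late penalty: £27,300 + £8,640 = £35,940

£35,940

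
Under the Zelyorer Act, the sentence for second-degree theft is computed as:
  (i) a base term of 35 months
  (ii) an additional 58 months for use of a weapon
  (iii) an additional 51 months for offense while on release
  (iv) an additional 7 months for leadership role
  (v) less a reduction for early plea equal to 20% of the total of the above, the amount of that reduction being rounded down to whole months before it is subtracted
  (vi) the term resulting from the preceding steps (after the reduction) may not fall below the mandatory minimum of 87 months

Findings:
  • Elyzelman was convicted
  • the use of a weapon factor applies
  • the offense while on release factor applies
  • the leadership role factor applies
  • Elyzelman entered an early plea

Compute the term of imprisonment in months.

Use of a weapon enhancement: +58 months
Offense while on release enhancement: +51 months
Leadership role enhancement: +7 months
Adjusted term: 35 months + 58 months + 51 months + 7 months = 151 months
Early plea reduction: 20% of 151 months = 30 months (rounded down)
After reduction: 151 − 30 = 121 months
Minimum 87 months: 121 months meets the minimum, no increase.

121 months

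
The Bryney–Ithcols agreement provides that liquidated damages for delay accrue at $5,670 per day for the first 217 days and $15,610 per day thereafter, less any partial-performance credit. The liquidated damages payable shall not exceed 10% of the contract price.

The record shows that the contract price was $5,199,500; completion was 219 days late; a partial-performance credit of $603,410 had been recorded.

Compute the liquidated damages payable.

First 217 days: 217 × $5,670 = $1,230,390
Remaining days: (219 − 217) × $15,610 = $31,220
Accrued per-day damages: $1,230,390 + $31,220 = $1,261,610
Less partial-performance credit: $1,261,610 − $603,410 = $658,200
Cap: 10% of $5,199,500 = $519,950
Cap at $519,950: $658,200 exceeds the cap → $519,950

$519,950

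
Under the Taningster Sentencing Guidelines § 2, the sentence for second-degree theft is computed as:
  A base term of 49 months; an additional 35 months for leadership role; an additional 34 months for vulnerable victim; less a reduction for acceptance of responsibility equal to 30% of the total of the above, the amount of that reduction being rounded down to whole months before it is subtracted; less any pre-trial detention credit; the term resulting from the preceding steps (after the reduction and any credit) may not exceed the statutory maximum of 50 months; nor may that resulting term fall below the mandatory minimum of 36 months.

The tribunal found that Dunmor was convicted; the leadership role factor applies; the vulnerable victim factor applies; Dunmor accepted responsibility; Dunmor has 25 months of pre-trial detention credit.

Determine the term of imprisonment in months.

Leadership role enhancement: +35 months
Vulnerable victim enhancement: +34 months
Adjusted term: 49 months + 35 months + 34 months = 118 months
Acceptance of responsibility reduction: 30% of 118 months = 35 months (rounded down)
After reduction: 118 − 35 = 83 months
Less pre-trial detention credit: 83 months − 25 months = 58 months
Cap at 50 months: 58 months exceeds the cap → 50 months
Minimum 36 months: 50 months meets the minimum, no increase.

50 months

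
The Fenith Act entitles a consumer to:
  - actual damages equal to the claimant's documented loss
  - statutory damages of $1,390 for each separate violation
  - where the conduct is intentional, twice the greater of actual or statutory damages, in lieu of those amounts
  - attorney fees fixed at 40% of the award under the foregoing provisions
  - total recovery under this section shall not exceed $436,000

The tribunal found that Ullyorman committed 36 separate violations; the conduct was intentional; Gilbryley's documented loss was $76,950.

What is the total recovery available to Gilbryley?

Statutory damages: 36 × $1,390 = $50,040
Greater of actual damages ($76,950) or statutory damages ($50,040): $76,950
Doubled: 2 × $76,950 = $153,900
Attorney fees: 40% of $153,900 = $61,560
Total before cap: $153,900 + $61,560 = $215,460
Cap at $436,000: $215,460 is within the cap, no reduction.

$215,460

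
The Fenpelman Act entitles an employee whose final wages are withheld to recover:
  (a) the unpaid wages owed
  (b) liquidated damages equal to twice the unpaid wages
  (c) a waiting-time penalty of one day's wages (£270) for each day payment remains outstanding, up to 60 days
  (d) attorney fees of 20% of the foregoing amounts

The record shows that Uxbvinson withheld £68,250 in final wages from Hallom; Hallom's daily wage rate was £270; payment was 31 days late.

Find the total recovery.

Doubled: 2 × £68,250 = £136,500
Penalty days: min(31, 60) = 31
Waiting-time penalty: 31 × £270 = £8,370
Subtotal: £68,250 + £136,500 + £8,370 = £213,120
Attorney fees: 20% of £213,120 = £42,624
Total award: £213,120 + £42,624 = £255,744

Total award: £255,744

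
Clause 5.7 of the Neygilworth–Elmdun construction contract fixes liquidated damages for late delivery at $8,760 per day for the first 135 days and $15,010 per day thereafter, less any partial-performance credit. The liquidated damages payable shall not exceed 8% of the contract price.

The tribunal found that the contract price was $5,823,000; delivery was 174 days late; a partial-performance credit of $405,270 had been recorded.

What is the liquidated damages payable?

First 135 days: 135 × $8,760 = $1,182,600
Remaining days: (174 − 135) × $15,010 = $585,390
Accrued per-day damages: $1,182,600 + $585,390 = $1,767,990
Less partial-performance credit: $1,767,990 − $405,270 = $1,362,720
Cap: 8% of $5,823,000 = $465,840
Cap at $465,840: $1,362,720 exceeds the cap → $465,840

Liquidated damages: $465,840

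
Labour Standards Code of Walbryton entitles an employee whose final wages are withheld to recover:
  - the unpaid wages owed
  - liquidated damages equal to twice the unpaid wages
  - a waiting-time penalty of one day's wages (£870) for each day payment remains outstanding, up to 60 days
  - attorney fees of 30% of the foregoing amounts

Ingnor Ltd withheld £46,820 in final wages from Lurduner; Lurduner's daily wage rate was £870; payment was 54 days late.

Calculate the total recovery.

Doubled: 2 × £46,820 = £93,640
Penalty days: min(54, 60) = 54
Waiting-time penalty: 54 × £870 = £46,980
Subtotal: £46,820 + £93,640 + £46,980 = £187,440
Attorney fees: 30% of £187,440 = £56,232
Total award: £187,440 + £56,232 = £243,672

Total award: £243,672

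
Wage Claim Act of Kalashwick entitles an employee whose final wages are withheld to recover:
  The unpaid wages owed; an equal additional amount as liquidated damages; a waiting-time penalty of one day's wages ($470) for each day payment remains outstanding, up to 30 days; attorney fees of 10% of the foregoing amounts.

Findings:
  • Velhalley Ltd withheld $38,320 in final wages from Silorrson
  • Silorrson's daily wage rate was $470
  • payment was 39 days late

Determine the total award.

$99,814

Liquidated damages (equal amount): $38,320
Penalty days: min(39, 30) = 30
Waiting-time penalty: 30 × $470 = $14,100
Subtotal: $38,320 + $38,320 + $14,100 = $90,740
Attorney fees: 10% of $90,740 = $9,074
Total award: $90,740 + $9,074 = $99,814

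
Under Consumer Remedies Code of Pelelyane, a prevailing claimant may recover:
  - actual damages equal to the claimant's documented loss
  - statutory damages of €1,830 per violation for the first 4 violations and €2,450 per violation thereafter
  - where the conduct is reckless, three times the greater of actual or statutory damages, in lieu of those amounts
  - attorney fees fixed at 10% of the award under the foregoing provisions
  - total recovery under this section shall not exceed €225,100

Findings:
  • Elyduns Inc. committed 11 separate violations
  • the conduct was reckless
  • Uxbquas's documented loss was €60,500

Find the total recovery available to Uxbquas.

First 4 violations: 4 × €1,830 = €7,320
Remaining violations: (11 − 4) × €2,450 = €17,150
Statutory damages: €7,320 + €17,150 = €24,470
Greater of actual damages (€60,500) or statutory damages (€24,470): €60,500
Trebled: 3 × €60,500 = €181,500
Attorney fees: 10% of €181,500 = €18,150
Total before cap: €181,500 + €18,150 = €199,650
Cap at €225,100: €199,650 is within the cap, no reduction.

€199,650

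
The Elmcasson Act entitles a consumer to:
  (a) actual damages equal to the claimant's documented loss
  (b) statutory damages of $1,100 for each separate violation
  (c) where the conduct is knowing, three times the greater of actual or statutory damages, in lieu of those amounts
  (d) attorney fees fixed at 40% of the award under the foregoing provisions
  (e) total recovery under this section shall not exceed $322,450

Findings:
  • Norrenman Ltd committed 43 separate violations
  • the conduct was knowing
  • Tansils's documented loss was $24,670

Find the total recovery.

Statutory damages: 43 × $1,100 = $47,300
Greater of actual damages ($24,670) or statutory damages ($47,300): $47,300
Trebled: 3 × $47,300 = $141,900
Attorney fees: 40% of $141,900 = $56,760
Total before cap: $141,900 + $56,760 = $198,660
Cap at $322,450: $198,660 is within the cap, no reduction.

$198,660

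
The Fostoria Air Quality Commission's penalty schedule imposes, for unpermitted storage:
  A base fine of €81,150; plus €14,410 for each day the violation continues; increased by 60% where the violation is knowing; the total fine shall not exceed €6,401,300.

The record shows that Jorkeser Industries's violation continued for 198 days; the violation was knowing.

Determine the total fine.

Per-day component: 198 × €14,410 = €2,853,180
Base plus per-day: €81,150 + €2,853,180 = €2,934,330
Enhancement: 60% of €2,934,330 = €1,760,598
Enhanced fine: €2,934,330 + €1,760,598 = €4,694,928
Cap at €6,401,300: €4,694,928 is within the cap, no reduction.

€4,694,928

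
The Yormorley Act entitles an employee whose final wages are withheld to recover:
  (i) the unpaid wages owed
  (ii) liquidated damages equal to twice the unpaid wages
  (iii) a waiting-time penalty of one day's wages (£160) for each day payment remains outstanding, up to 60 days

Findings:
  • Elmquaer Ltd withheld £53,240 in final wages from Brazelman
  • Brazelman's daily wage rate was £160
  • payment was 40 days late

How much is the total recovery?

£166,120

Doubled: 2 × £53,240 = £106,480
Penalty days: min(40, 60) = 40
Waiting-time penalty: 40 × £160 = £6,400
Total award: £53,240 + £106,480 + £6,400 = £166,120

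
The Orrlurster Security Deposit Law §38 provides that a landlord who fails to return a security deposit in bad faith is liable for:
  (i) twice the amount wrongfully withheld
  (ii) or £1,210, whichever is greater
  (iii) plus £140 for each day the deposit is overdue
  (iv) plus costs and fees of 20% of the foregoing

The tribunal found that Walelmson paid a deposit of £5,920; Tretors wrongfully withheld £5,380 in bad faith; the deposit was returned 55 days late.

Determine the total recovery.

£22,152

Doubled: 2 × £5,380 = £10,760
Minimum £1,210: £10,760 meets the minimum, no increase.
Late-return penalty: 55 × £140 = £7,700
Damages plus late penalty: £10,760 + £7,700 = £18,460
Costs and fees: 20% of £18,460 = £3,692
Total recovery: £18,460 + £3,692 = £22,152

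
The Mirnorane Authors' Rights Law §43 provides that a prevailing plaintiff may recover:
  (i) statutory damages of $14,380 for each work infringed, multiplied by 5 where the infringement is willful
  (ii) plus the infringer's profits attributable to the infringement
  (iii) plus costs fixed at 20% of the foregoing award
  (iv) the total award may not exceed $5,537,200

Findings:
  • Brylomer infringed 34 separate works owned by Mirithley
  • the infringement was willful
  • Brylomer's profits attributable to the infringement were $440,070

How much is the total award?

$3,461,604

Statutory damages: 34 × $14,380 = $488,920
Multiplied by 5: 5 × $488,920 = $2,444,600
Combined award: $2,444,600 + $440,070 = $2,884,670
Costs: 20% of $2,884,670 = $576,934
Award plus costs: $2,884,670 + $576,934 = $3,461,604
Cap at $5,537,200: $3,461,604 is within the cap, no reduction.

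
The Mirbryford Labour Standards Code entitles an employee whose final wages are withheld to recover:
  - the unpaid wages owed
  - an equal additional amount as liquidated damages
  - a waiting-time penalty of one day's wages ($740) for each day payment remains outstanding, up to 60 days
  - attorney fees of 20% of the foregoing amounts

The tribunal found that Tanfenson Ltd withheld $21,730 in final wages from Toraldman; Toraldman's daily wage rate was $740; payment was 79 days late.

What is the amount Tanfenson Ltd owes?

$105,432

Liquidated damages (equal amount): $21,730
Penalty days: min(79, 60) = 60
Waiting-time penalty: 60 × $740 = $44,400
Subtotal: $21,730 + $21,730 + $44,400 = $87,860
Attorney fees: 20% of $87,860 = $17,572
Total award: $87,860 + $17,572 = $105,432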